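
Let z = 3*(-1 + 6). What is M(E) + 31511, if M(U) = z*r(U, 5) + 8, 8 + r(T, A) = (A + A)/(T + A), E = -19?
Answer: 219718/7 ≈ 31388.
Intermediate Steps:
z = 15 (z = 3*5 = 15)
r(T, A) = -8 + 2*A/(A + T) (r(T, A) = -8 + (A + A)/(T + A) = -8 + (2*A)/(A + T) = -8 + 2*A/(A + T))
M(U) = 8 + 30*(-15 - 4*U)/(5 + U) (M(U) = 15*(2*(-4*U - 3*5)/(5 + U)) + 8 = 15*(2*(-4*U - 15)/(5 + U)) + 8 = 15*(2*(-15 - 4*U)/(5 + U)) + 8 = 30*(-15 - 4*U)/(5 + U) + 8 = 8 + 30*(-15 - 4*U)/(5 + U))
M(E) + 31511 = 2*(-205 - 56*(-19))/(5 - 19) + 31511 = 2*(-205 + 1064)/(-14) + 31511 = 2*(-1/14)*859 + 31511 = -859/7 + 31511 = 219718/7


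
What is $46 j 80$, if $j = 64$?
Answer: $235520$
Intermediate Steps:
$46 j 80 = 46 \cdot 64 \cdot 80 = 2944 \cdot 80 = 235520$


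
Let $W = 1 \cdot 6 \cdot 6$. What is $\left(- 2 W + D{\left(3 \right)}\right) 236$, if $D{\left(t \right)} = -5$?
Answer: $-18172$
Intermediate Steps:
$W = 36$ ($W = 6 \cdot 6 = 36$)
$\left(- 2 W + D{\left(3 \right)}\right) 236 = \left(\left(-2\right) 36 - 5\right) 236 = \left(-72 - 5\right) 236 = \left(-77\right) 236 = -18172$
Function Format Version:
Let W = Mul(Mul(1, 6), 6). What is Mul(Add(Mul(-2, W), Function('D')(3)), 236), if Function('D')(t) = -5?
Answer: -18172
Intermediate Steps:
W = 36 (W = Mul(6, 6) = 36)
Mul(Add(Mul(-2, W), Function('D')(3)), 236) = Mul(Add(Mul(-2, 36), -5), 236) = Mul(Add(-72, -5), 236) = Mul(-77, 236) = -18172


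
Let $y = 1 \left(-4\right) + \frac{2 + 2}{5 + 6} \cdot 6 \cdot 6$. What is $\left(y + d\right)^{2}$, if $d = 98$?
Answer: $\frac{1387684}{121} \approx 11468.0$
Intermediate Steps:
$y = \frac{100}{11}$ ($y = -4 + \frac{4}{11} \cdot 6 \cdot 6 = -4 + \frac{24}{11} \cdot 6 = -4 + \frac{144}{11} = \frac{100}{11} \approx 9.0909$)
$\left(y + d\right)^{2} = \left(\frac{100}{11} + 98\right)^{2} = \left(\frac{1178}{11}\right)^{2} = \frac{1387684}{121}$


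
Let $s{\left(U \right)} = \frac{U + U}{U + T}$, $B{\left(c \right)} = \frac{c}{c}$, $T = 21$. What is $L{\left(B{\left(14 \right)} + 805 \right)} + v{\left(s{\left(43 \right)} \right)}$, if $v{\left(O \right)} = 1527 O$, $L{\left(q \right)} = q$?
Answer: $\frac{91453}{32} \approx 2857.9$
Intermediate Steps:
$B{\left(c \right)} = 1$
$s{\left(U \right)} = \frac{2 U}{21 + U}$ ($s{\left(U \right)} = \frac{U + U}{U + 21} = \frac{2 U}{21 + U}$)
$L{\left(B{\left(14 \right)} + 805 \right)} + v{\left(s{\left(43 \right)} \right)} = \left(1 + 805\right) + 1527 \cdot 2 \cdot 43 \frac{1}{21 + 43} = 806 + 1527 \cdot 2 \cdot 43 \cdot \frac{1}{64} = 806 + 1527 \cdot \frac{43}{32} = 806 + \frac{65661}{32} = \frac{91453}{32}$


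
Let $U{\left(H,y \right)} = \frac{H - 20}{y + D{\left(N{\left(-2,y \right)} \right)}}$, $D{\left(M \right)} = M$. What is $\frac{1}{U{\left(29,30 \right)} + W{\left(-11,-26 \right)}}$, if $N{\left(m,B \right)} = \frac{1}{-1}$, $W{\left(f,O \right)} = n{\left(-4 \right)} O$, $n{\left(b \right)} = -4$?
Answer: $\frac{29}{3025} \approx 0.0095868$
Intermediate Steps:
$W{\left(f,O \right)} = - 4 O$
$N{\left(m,B \right)} = -1$
$U{\left(H,y \right)} = \frac{-20 + H}{-1 + y}$ ($U{\left(H,y \right)} = \frac{H - 20}{y - 1} = \frac{-20 + H}{-1 + y}$)
$\frac{1}{U{\left(29,30 \right)} + W{\left(-11,-26 \right)}} = \frac{1}{\frac{-20 + 29}{-1 + 30} - -104} = \frac{1}{\frac{1}{29} \cdot 9 + 104} = \frac{1}{\frac{9}{29} + 104} = \frac{1}{\frac{3025}{29}} = \frac{29}{3025}$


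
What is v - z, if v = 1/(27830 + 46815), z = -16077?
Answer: 1200067666/74645 ≈ 16077.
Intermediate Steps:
v = 1/74645 ≈ 1.3397e-5
v - z = 1/74645 - 1*(-16077) = 1/74645 + 16077 = 1200067666/74645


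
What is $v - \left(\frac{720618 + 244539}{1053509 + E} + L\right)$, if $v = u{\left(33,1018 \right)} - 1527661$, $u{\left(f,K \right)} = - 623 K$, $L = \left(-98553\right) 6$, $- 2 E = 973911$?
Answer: $- \frac{1779611060913}{1133107} \approx -1.5706 \cdot 10^{6}$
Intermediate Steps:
$E = - \frac{973911}{2}$ ($E = \left(- \frac{1}{2}\right) 973911 = - \frac{973911}{2} \approx -4.8696 \cdot 10^{5}$)
$L = -591318$
$v = -2161875$ ($v = \left(-623\right) 1018 - 1527661 = -634214 - 1527661 = -2161875$)
$v - \left(\frac{720618 + 244539}{1053509 + E} + L\right) = -2161875 - \left(\frac{720618 + 244539}{1053509 - \frac{973911}{2}} - 591318\right) = -2161875 - \left(\frac{965157}{\frac{1133107}{2}} - 591318\right) = -2161875 - \left(965157 \cdot \frac{2}{1133107} - 591318\right) = -2161875 - \left(\frac{1930314}{1133107} - 591318\right) = -2161875 - - \frac{670024634712}{1133107} = -2161875 + \frac{670024634712}{1133107} = - \frac{1779611060913}{1133107}$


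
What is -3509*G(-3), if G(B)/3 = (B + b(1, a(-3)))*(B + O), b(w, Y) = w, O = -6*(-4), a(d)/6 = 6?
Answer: 442134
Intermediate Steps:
a(d) = 36 (a(d) = 6*6 = 36)
O = 24
G(B) = 3*(1 + B)*(24 + B) (G(B) = 3*((B + 1)*(B + 24)) = 3*((1 + B)*(24 + B)) = 3*(1 + B)*(24 + B))
-3509*G(-3) = -3509*(72 + 3*(-3)**2 + 75*(-3)) = -3509*(72 + 3*9 - 225) = -3509*(72 + 27 - 225) = -3509*(-126) = 442134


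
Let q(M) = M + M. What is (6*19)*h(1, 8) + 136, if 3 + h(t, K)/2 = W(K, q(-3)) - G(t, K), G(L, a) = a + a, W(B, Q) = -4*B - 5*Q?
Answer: -4652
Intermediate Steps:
q(M) = 2*M
W(B, Q) = -5*Q - 4*B
G(L, a) = 2*a
h(t, K) = 54 - 12*K (h(t, K) = -6 + 2*((-10*(-3) - 4*K) - 2*K) = -6 + 2*((-5*(-6) - 4*K) - 2*K) = -6 + 2*((30 - 4*K) - 2*K) = -6 + 2*(30 - 6*K) = -6 + (60 - 12*K) = 54 - 12*K)
(6*19)*h(1, 8) + 136 = (6*19)*(54 - 12*8) + 136 = 114*(54 - 96) + 136 = 114*(-42) + 136 = -4788 + 136 = -4652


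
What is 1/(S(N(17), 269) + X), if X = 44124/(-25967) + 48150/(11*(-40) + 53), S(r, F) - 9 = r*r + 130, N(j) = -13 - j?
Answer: 1116581/1019306877 ≈ 0.0010954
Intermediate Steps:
S(r, F) = 139 + r² (S(r, F) = 9 + (r*r + 130) = 9 + (r² + 130) = 9 + (130 + r²) = 139 + r²)
X = -140820782/1116581 (X = 44124*(-1/25967) + 48150/(-440 + 53) = -44124/25967 + 48150/(-387) = -44124/25967 + 48150*(-1/387) = -44124/25967 - 5350/43 = -140820782/1116581 ≈ -126.12)
1/(S(N(17), 269) + X) = 1/((139 + (-13 - 1*17)²) - 140820782/1116581) = 1/((139 + (-13 - 17)²) - 140820782/1116581) = 1/((139 + (-30)²) - 140820782/1116581) = 1/((139 + 900) - 140820782/1116581) = 1/(1039 - 140820782/1116581) = 1/(1019306877/1116581) = 1116581/1019306877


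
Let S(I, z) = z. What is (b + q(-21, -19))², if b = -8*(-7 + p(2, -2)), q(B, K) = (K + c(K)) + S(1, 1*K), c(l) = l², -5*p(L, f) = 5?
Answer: 149769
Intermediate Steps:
p(L, f) = -1 (p(L, f) = -⅕*5 = -1)
q(B, K) = K² + 2*K (q(B, K) = (K + K²) + 1*K = (K + K²) + K = K² + 2*K)
b = 64 (b = -8*(-7 - 1) = -8*(-8) = 64)
(b + q(-21, -19))² = (64 - 19*(2 - 19))² = (64 - 19*(-17))² = (64 + 323)² = 387² = 149769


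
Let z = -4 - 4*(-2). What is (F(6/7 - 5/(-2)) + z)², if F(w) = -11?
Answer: 49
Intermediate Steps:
z = 4 (z = -4 + 8 = 4)
(F(6/7 - 5/(-2)) + z)² = (-11 + 4)² = (-7)² = 49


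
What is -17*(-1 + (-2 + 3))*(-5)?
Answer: 0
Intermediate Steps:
-17*(-1 + (-2 + 3))*(-5) = -17*(-1 + 1)*(-5) = -0*(-5) = -17*0 = 0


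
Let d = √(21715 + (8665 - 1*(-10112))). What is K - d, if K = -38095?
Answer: -38095 - 2*√10123 ≈ -38296.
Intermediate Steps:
d = 2*√10123 (d = √(21715 + (8665 + 10112)) = √(21715 + 18777) = √40492 = 2*√10123 ≈ 201.23)
K - d = -38095 - 2*√10123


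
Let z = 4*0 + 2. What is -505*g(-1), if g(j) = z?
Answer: -1010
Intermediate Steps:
z = 2 (z = 0 + 2 = 2)
g(j) = 2
-505*g(-1) = -505*2 = -1010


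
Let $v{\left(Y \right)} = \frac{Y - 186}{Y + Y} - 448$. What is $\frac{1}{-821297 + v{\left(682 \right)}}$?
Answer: $- \frac{11}{9039191} \approx -1.2169 \cdot 10^{-6}$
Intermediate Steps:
$v{\left(Y \right)} = -448 + \frac{-186 + Y}{2 Y}$ ($v{\left(Y \right)} = \frac{-186 + Y}{2 Y} - 448 = -448 + \frac{-186 + Y}{2 Y}$)
$\frac{1}{-821297 + v{\left(682 \right)}} = \frac{1}{-821297 - \left(\frac{895}{2} + \frac{93}{682}\right)} = \frac{1}{-821297 - \frac{4924}{11}} = \frac{1}{- \frac{9039191}{11}} = - \frac{11}{9039191}$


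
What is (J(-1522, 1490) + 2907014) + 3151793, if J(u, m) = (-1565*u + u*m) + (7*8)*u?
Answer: 6087725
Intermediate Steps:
J(u, m) = -1509*u + m*u (J(u, m) = (-1565*u + m*u) + 56*u = -1509*u + m*u)
(J(-1522, 1490) + 2907014) + 3151793 = (-1522*(-1509 + 1490) + 2907014) + 3151793 = (-1522*(-19) + 2907014) + 3151793 = (28918 + 2907014) + 3151793 = 2935932 + 3151793 = 6087725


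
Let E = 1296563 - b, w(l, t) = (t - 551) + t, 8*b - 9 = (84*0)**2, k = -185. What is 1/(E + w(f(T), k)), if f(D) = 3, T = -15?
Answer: 8/10365127 ≈ 7.7182e-7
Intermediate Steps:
b = 9/8 (b = 9/8 + (84*0)**2/8 = 9/8 + (1/8)*0**2 = 9/8 + (1/8)*0 = 9/8 + 0 = 9/8 ≈ 1.1250)
w(l, t) = -551 + 2*t (w(l, t) = (-551 + t) + t = -551 + 2*t)
E = 10372495/8 (E = 1296563 - 1*9/8 = 1296563 - 9/8 = 10372495/8 ≈ 1.2966e+6)
1/(E + w(f(T), k)) = 1/(10372495/8 + (-551 + 2*(-185))) = 1/(10372495/8 + (-551 - 370)) = 1/(10372495/8 - 921) = 1/(10365127/8) = 8/10365127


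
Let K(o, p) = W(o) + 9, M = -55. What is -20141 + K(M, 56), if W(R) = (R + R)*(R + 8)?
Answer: -14962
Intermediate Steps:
W(R) = 2*R*(8 + R) (W(R) = (2*R)*(8 + R) = 2*R*(8 + R))
K(o, p) = 9 + 2*o*(8 + o) (K(o, p) = 2*o*(8 + o) + 9 = 9 + 2*o*(8 + o))
-20141 + K(M, 56) = -20141 + (9 + 2*(-55)*(8 - 55)) = -20141 + (9 + 2*(-55)*(-47)) = -20141 + (9 + 5170) = -20141 + 5179 = -14962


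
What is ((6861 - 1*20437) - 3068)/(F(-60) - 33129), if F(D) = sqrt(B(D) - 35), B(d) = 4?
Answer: 137849769/274382668 + 4161*I*sqrt(31)/274382668 ≈ 0.5024 + 8.4435e-5*I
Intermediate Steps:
F(D) = I*sqrt(31) (F(D) = sqrt(4 - 35) = sqrt(-31) = I*sqrt(31))
((6861 - 1*20437) - 3068)/(F(-60) - 33129) = ((6861 - 1*20437) - 3068)/(I*sqrt(31) - 33129) = ((6861 - 20437) - 3068)/(-33129 + I*sqrt(31)) = (-13576 - 3068)/(-33129 + I*sqrt(31)) = -16644/(-33129 + I*sqrt(31))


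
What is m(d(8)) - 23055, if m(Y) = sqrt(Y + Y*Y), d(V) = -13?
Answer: -23055 + 2*sqrt(39) ≈ -23043.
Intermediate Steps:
m(Y) = sqrt(Y + Y**2)
m(d(8)) - 23055 = sqrt(-13*(1 - 13)) - 23055 = sqrt(-13*(-12)) - 23055 = sqrt(156) - 23055 = 2*sqrt(39) - 23055 = -23055 + 2*sqrt(39)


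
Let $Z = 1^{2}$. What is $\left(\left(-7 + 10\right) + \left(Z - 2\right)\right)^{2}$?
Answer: $4$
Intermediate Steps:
$Z = 1$
$\left(\left(-7 + 10\right) + \left(Z - 2\right)\right)^{2} = \left(\left(-7 + 10\right) + \left(1 - 2\right)\right)^{2} = \left(3 + \left(1 - 2\right)\right)^{2} = \left(3 - 1\right)^{2} = 2^{2} = 4$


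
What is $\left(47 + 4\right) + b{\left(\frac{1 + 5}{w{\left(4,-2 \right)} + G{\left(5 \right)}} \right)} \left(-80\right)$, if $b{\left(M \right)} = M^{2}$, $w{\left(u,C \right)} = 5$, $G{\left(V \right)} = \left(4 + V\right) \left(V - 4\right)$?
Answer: $\frac{1779}{49} \approx 36.306$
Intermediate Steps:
$G{\left(V \right)} = \left(-4 + V\right) \left(4 + V\right)$ ($G{\left(V \right)} = \left(4 + V\right) \left(-4 + V\right) = \left(-4 + V\right) \left(4 + V\right)$)
$\left(47 + 4\right) + b{\left(\frac{1 + 5}{w{\left(4,-2 \right)} + G{\left(5 \right)}} \right)} \left(-80\right) = \left(47 + 4\right) + \left(\frac{1 + 5}{5 - \left(16 - 5^{2}\right)}\right)^{2} \left(-80\right) = 51 + \left(\frac{6}{5 + \left(-16 + 25\right)}\right)^{2} \left(-80\right) = 51 + \left(\frac{6}{5 + 9}\right)^{2} \left(-80\right) = 51 + \left(\frac{6}{14}\right)^{2} \left(-80\right) = 51 + \left(6 \cdot \frac{1}{14}\right)^{2} \left(-80\right) = 51 + \left(\frac{3}{7}\right)^{2} \left(-80\right) = 51 + \frac{9}{49} \left(-80\right) = 51 - \frac{720}{49} = \frac{1779}{49}$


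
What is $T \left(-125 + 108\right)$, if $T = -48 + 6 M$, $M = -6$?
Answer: $1428$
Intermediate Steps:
$T = -84$ ($T = -48 + 6 \left(-6\right) = -48 - 36 = -84$)
$T \left(-125 + 108\right) = - 84 \left(-125 + 108\right) = \left(-84\right) \left(-17\right) = 1428$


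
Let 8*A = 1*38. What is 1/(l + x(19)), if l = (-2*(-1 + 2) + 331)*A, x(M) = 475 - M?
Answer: 4/8075 ≈ 0.00049536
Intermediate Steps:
A = 19/4 (A = (1*38)/8 = (1/8)*38 = 19/4 ≈ 4.7500)
l = 6251/4 (l = (-2*(-1 + 2) + 331)*(19/4) = (-2*1 + 331)*(19/4) = (-2 + 331)*(19/4) = 329*(19/4) = 6251/4 ≈ 1562.8)
1/(l + x(19)) = 1/(6251/4 + (475 - 1*19)) = 1/(6251/4 + (475 - 19)) = 1/(6251/4 + 456) = 1/(8075/4) = 4/8075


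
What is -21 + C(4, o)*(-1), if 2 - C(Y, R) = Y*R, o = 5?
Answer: -3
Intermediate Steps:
C(Y, R) = 2 - R*Y (C(Y, R) = 2 - Y*R = 2 - R*Y)
-21 + C(4, o)*(-1) = -21 + (2 - 1*5*4)*(-1) = -21 + (2 - 20)*(-1) = -21 - 18*(-1) = -21 + 18 = -3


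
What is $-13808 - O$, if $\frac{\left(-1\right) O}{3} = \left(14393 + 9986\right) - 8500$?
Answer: $33829$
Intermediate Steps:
$O = -47637$ ($O = - 3 \left(\left(14393 + 9986\right) - 8500\right) = - 3 \left(24379 - 8500\right) = \left(-3\right) 15879 = -47637$)
$-13808 - O = -13808 - -47637 = -13808 + 47637 = 33829$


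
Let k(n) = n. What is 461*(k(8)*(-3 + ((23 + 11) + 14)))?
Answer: 165960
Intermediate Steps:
461*(k(8)*(-3 + ((23 + 11) + 14))) = 461*(8*(-3 + ((23 + 11) + 14))) = 461*(8*(-3 + (34 + 14))) = 461*(8*(-3 + 48)) = 461*(8*45) = 461*360 = 165960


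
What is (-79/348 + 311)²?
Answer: 11696206201/121104 ≈ 96580.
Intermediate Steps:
(-79/348 + 311)² = (108149/348)² = 11696206201/121104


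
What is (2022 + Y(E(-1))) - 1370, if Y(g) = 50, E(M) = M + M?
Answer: 702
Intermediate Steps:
E(M) = 2*M
(2022 + Y(E(-1))) - 1370 = (2022 + 50) - 1370 = 2072 - 1370 = 702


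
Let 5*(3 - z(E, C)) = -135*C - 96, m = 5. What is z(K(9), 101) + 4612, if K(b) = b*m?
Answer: 36806/5 ≈ 7361.2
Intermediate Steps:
K(b) = 5*b (K(b) = b*5 = 5*b)
z(E, C) = 111/5 + 27*C (z(E, C) = 3 - (-135*C - 96)/5 = 3 - (-96 - 135*C)/5 = 3 + (96/5 + 27*C) = 111/5 + 27*C)
z(K(9), 101) + 4612 = (111/5 + 27*101) + 4612 = (111/5 + 2727) + 4612 = 13746/5 + 4612 = 36806/5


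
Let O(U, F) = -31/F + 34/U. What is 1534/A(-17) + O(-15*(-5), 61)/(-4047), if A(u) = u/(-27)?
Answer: 766855309717/314755425 ≈ 2436.4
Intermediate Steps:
A(u) = -u/27 (A(u) = u*(-1/27) = -u/27)
1534/A(-17) + O(-15*(-5), 61)/(-4047) = 1534/((-1/27*(-17))) + (-31/61 + 34/((-15*(-5))))/(-4047) = 1534/(17/27) + (-31*1/61 + 34/75)*(-1/4047) = 1534*(27/17) + (-31/61 + 34*(1/75))*(-1/4047) = 41418/17 + (-31/61 + 34/75)*(-1/4047) = 41418/17 - 251/4575*(-1/4047) = 41418/17 + 251/18515025 = 766855309717/314755425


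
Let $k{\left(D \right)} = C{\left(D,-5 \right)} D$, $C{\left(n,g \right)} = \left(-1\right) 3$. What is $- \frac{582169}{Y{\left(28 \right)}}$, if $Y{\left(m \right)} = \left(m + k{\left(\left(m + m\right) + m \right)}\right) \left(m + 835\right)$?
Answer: $\frac{83167}{27616} \approx 3.0116$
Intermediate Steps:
$C{\left(n,g \right)} = -3$
$k{\left(D \right)} = - 3 D$
$Y{\left(m \right)} = - 8 m \left(835 + m\right)$ ($Y{\left(m \right)} = \left(m - 3 \left(\left(m + m\right) + m\right)\right) \left(m + 835\right) = \left(m - 3 \left(2 m + m\right)\right) \left(835 + m\right) = \left(m - 3 \cdot 3 m\right) \left(835 + m\right) = \left(m - 9 m\right) \left(835 + m\right) = - 8 m \left(835 + m\right)$)
$- \frac{582169}{Y{\left(28 \right)}} = - \frac{582169}{8 \cdot 28 \left(-835 - 28\right)} = - \frac{582169}{8 \cdot 28 \left(-863\right)} = - \frac{582169}{-193312} = \left(-582169\right) \left(- \frac{1}{193312}\right) = \frac{83167}{27616}$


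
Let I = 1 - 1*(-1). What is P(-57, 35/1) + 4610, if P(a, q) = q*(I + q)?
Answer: 5905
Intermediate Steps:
I = 2 (I = 1 + 1 = 2)
P(a, q) = q*(2 + q)
P(-57, 35/1) + 4610 = (35/1)*(2 + 35/1) + 4610 = (35*1)*(2 + 35*1) + 4610 = 35*(2 + 35) + 4610 = 35*37 + 4610 = 1295 + 4610 = 5905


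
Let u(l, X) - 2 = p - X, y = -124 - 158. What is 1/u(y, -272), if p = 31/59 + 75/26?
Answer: 1534/425547 ≈ 0.0036048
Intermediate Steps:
y = -282
p = 5231/1534 (p = 31*(1/59) + 75*(1/26) = 31/59 + 75/26 = 5231/1534 ≈ 3.4100)
u(l, X) = 8299/1534 - X (u(l, X) = 2 + (5231/1534 - X) = 8299/1534 - X)
1/u(y, -272) = 1/(8299/1534 - 1*(-272)) = 1/(8299/1534 + 272) = 1/(425547/1534) = 1534/425547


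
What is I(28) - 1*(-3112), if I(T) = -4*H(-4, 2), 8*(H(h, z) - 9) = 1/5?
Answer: 30759/10 ≈ 3075.9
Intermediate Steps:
H(h, z) = 361/40 (H(h, z) = 9 + (1/8)/5 = 9 + (1/8)*(1/5) = 9 + 1/40 = 361/40)
I(T) = -361/10 (I(T) = -4*361/40 = -361/10)
I(28) - 1*(-3112) = -361/10 - 1*(-3112) = -361/10 + 3112 = 30759/10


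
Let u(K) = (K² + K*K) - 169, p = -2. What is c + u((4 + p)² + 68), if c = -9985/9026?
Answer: 92046189/9026 ≈ 10198.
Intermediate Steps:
c = -9985/9026 (c = -9985*1/9026 = -9985/9026 ≈ -1.1062)
u(K) = -169 + 2*K² (u(K) = (K² + K²) - 169 = 2*K² - 169 = -169 + 2*K²)
c + u((4 + p)² + 68) = -9985/9026 + (-169 + 2*((4 - 2)² + 68)²) = -9985/9026 + (-169 + 2*(2² + 68)²) = -9985/9026 + (-169 + 2*(4 + 68)²) = -9985/9026 + (-169 + 2*72²) = -9985/9026 + (-169 + 2*5184) = -9985/9026 + (-169 + 10368) = -9985/9026 + 10199 = 92046189/9026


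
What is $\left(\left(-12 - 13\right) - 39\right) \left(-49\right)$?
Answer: $3136$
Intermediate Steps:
$\left(\left(-12 - 13\right) - 39\right) \left(-49\right) = \left(-25 - 39\right) \left(-49\right) = \left(-64\right) \left(-49\right) = 3136$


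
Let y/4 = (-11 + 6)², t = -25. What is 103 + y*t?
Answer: -2397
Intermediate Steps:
y = 100 (y = 4*(-11 + 6)² = 4*(-5)² = 4*25 = 100)
103 + y*t = 103 + 100*(-25) = 103 - 2500 = -2397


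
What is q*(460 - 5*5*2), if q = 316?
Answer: 129560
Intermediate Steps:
q*(460 - 5*5*2) = 316*(460 - 5*5*2) = 316*(460 - 25*2) = 316*(460 - 50) = 316*410 = 129560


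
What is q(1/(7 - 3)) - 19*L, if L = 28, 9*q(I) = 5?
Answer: -4783/9 ≈ -531.44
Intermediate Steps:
q(I) = 5/9 (q(I) = (⅑)*5 = 5/9)
q(1/(7 - 3)) - 19*L = 5/9 - 19*28 = 5/9 - 532 = -4783/9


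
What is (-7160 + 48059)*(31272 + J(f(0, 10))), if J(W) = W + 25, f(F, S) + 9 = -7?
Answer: 1279361619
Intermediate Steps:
f(F, S) = -16 (f(F, S) = -9 - 7 = -16)
J(W) = 25 + W
(-7160 + 48059)*(31272 + J(f(0, 10))) = (-7160 + 48059)*(31272 + (25 - 16)) = 40899*(31272 + 9) = 40899*31281 = 1279361619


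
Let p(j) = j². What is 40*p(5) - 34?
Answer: 966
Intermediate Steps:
40*p(5) - 34 = 40*5² - 34 = 40*25 - 34 = 1000 - 34 = 966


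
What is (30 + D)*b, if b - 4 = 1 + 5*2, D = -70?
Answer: -600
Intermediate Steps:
b = 15 (b = 4 + (1 + 5*2) = 4 + (1 + 10) = 4 + 11 = 15)
(30 + D)*b = (30 - 70)*15 = -40*15 = -600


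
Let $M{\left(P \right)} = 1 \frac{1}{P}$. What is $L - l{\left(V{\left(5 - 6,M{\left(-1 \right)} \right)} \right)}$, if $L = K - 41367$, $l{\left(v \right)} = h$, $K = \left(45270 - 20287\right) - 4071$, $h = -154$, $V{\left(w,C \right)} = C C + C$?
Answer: $-20301$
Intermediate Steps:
$M{\left(P \right)} = \frac{1}{P}$
$V{\left(w,C \right)} = C + C^{2}$ ($V{\left(w,C \right)} = C^{2} + C = C + C^{2}$)
$K = 20912$ ($K = 24983 - 4071 = 20912$)
$l{\left(v \right)} = -154$
$L = -20455$ ($L = 20912 - 41367 = -20455$)
$L - l{\left(V{\left(5 - 6,M{\left(-1 \right)} \right)} \right)} = -20455 - -154 = -20455 + 154 = -20301$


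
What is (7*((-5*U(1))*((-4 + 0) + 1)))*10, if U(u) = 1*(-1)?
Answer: -1050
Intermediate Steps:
U(u) = -1
(7*((-5*U(1))*((-4 + 0) + 1)))*10 = (7*((-5*(-1))*((-4 + 0) + 1)))*10 = (7*(5*(-4 + 1)))*10 = (7*(5*(-3)))*10 = (7*(-15))*10 = -105*10 = -1050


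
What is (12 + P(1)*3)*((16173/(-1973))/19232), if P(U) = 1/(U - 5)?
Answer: -727785/151778944 ≈ -0.0047950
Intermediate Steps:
P(U) = 1/(-5 + U)
(12 + P(1)*3)*((16173/(-1973))/19232) = (12 + 3/(-5 + 1))*((16173/(-1973))/19232) = (12 + 3/(-4))*((16173*(-1/1973))*(1/19232)) = (12 - ¼*3)*(-16173/1973*1/19232) = (12 - ¾)*(-16173/37944736) = (45/4)*(-16173/37944736) = -727785/151778944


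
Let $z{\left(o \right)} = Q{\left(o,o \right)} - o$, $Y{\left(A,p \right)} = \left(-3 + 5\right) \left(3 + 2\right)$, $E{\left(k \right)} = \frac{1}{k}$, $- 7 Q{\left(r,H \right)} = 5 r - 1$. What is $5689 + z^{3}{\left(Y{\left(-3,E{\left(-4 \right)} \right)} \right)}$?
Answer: $776$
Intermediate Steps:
$Q{\left(r,H \right)} = \frac{1}{7} - \frac{5 r}{7}$ ($Q{\left(r,H \right)} = - \frac{5 r - 1}{7} = - \frac{-1 + 5 r}{7} = \frac{1}{7} - \frac{5 r}{7}$)
$Y{\left(A,p \right)} = 10$ ($Y{\left(A,p \right)} = 2 \cdot 5 = 10$)
$z{\left(o \right)} = \frac{1}{7} - \frac{12 o}{7}$ ($z{\left(o \right)} = \left(\frac{1}{7} - \frac{5 o}{7}\right) - o = \frac{1}{7} - \frac{12 o}{7}$)
$5689 + z^{3}{\left(Y{\left(-3,E{\left(-4 \right)} \right)} \right)} = 5689 + \left(\frac{1}{7} - \frac{120}{7}\right)^{3} = 5689 + \left(-17\right)^{3} = 5689 - 4913 = 776$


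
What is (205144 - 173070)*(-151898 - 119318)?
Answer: -8698981984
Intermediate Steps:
(205144 - 173070)*(-151898 - 119318) = 32074*(-271216) = -8698981984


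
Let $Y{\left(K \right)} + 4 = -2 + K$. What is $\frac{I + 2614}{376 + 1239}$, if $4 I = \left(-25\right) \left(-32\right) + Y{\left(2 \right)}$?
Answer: $\frac{2813}{1615} \approx 1.7418$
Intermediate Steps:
$Y{\left(K \right)} = -6 + K$ ($Y{\left(K \right)} = -4 + \left(-2 + K\right) = -6 + K$)
$I = 199$ ($I = \frac{\left(-25\right) \left(-32\right) + \left(-6 + 2\right)}{4} = \frac{800 - 4}{4} = \frac{1}{4} \cdot 796 = 199$)
$\frac{I + 2614}{376 + 1239} = \frac{199 + 2614}{376 + 1239} = \frac{2813}{1615}$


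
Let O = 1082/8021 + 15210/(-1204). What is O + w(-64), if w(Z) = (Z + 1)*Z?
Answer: 19408736203/4828642 ≈ 4019.5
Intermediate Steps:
O = -60348341/4828642 (O = 1082*(1/8021) + 15210*(-1/1204) = 1082/8021 - 7605/602 = -60348341/4828642 ≈ -12.498)
w(Z) = Z*(1 + Z) (w(Z) = (1 + Z)*Z = Z*(1 + Z))
O + w(-64) = -60348341/4828642 - 64*(1 - 64) = -60348341/4828642 - 64*(-63) = -60348341/4828642 + 4032 = 19408736203/4828642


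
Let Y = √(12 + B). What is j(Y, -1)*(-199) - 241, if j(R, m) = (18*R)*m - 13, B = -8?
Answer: 9510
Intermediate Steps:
Y = 2 (Y = √(12 - 8) = √4 = 2)
j(R, m) = -13 + 18*R*m (j(R, m) = 18*R*m - 13 = -13 + 18*R*m)
j(Y, -1)*(-199) - 241 = (-13 + 18*2*(-1))*(-199) - 241 = (-13 - 36)*(-199) - 241 = -49*(-199) - 241 = 9751 - 241 = 9510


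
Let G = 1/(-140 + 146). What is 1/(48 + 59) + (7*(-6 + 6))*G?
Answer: 1/107 ≈ 0.0093458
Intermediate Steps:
G = ⅙ (G = 1/6 = ⅙ ≈ 0.16667)
1/(48 + 59) + (7*(-6 + 6))*G = 1/(48 + 59) + (7*(-6 + 6))*(⅙) = 1/107 + (7*0)*(⅙) = 1/107 + 0*(⅙) = 1/107 + 0 = 1/107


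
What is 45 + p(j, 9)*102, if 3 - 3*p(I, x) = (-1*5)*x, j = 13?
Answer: 1677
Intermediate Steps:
p(I, x) = 1 + 5*x/3 (p(I, x) = 1 - (-1*5)*x/3 = 1 - (-5)*x/3 = 1 + 5*x/3)
45 + p(j, 9)*102 = 45 + (1 + (5/3)*9)*102 = 45 + (1 + 15)*102 = 45 + 16*102 = 45 + 1632 = 1677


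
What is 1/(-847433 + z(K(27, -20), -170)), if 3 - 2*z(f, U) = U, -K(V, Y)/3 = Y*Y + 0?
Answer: -2/1694693 ≈ -1.1802e-6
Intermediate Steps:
K(V, Y) = -3*Y**2 (K(V, Y) = -3*(Y*Y + 0) = -3*(Y**2 + 0) = -3*Y**2)
z(f, U) = 3/2 - U/2
1/(-847433 + z(K(27, -20), -170)) = 1/(-847433 + (3/2 - 1/2*(-170))) = 1/(-847433 + (3/2 + 85)) = 1/(-847433 + 173/2) = 1/(-1694693/2) = -2/1694693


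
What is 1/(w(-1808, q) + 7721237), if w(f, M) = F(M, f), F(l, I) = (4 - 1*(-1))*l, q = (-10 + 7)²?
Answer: 1/7721282 ≈ 1.2951e-7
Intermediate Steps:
q = 9 (q = (-3)² = 9)
F(l, I) = 5*l (F(l, I) = (4 + 1)*l = 5*l)
w(f, M) = 5*M
1/(w(-1808, q) + 7721237) = 1/(5*9 + 7721237) = 1/(45 + 7721237) = 1/7721282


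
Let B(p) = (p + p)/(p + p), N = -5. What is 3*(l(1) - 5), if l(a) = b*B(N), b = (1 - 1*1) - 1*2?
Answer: -21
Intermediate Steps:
B(p) = 1 (B(p) = (2*p)/((2*p)) = (2*p)*(1/(2*p)) = 1)
b = -2 (b = (1 - 1) - 2 = 0 - 2 = -2)
l(a) = -2 (l(a) = -2*1 = -2)
3*(l(1) - 5) = 3*(-2 - 5) = 3*(-7) = -21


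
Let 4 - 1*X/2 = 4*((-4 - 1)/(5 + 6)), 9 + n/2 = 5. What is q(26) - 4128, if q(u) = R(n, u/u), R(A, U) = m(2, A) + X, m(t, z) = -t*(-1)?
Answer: -45258/11 ≈ -4114.4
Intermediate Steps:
n = -8 (n = -18 + 2*5 = -18 + 10 = -8)
m(t, z) = t
X = 128/11 (X = 8 - 8*(-4 - 1)/(5 + 6) = 8 - 8*(-5/11) = 8 - 8*(-5*1/11) = 8 - 8*(-5)/11 = 8 - 2*(-20/11) = 8 + 40/11 = 128/11 ≈ 11.636)
R(A, U) = 150/11 (R(A, U) = 2 + 128/11 = 150/11)
q(u) = 150/11
q(26) - 4128 = 150/11 - 4128 = -45258/11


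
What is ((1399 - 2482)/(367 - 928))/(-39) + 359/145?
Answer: 2565842/1057485 ≈ 2.4264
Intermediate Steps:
((1399 - 2482)/(367 - 928))/(-39) + 359/145 = -1083/(-561)*(-1/39) + 359*(1/145) = -1083*(-1/561)*(-1/39) + 359/145 = (361/187)*(-1/39) + 359/145 = -361/7293 + 359/145 = 2565842/1057485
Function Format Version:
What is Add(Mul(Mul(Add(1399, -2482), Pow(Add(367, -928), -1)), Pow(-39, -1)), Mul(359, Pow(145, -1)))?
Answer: Rational(2565842, 1057485) ≈ 2.4264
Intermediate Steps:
Add(Mul(Mul(Add(1399, -2482), Pow(Add(367, -928), -1)), Pow(-39, -1)), Mul(359, Pow(145, -1))) = Add(Mul(Mul(-1083, Pow(-561, -1)), Rational(-1, 39)), Mul(359, Rational(1, 145))) = Add(Mul(Mul(-1083, Rational(-1, 561)), Rational(-1, 39)), Rational(359, 145)) = Add(Mul(Rational(361, 187), Rational(-1, 39)), Rational(359, 145)) = Add(Rational(-361, 7293), Rational(359, 145)) = Rational(2565842, 1057485)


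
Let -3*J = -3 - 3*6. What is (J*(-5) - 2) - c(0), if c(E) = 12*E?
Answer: -37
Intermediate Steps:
J = 7 (J = -(-3 - 3*6)/3 = -(-3 - 18)/3 = -1/3*(-21) = 7)
(J*(-5) - 2) - c(0) = (7*(-5) - 2) - 12*0 = (-35 - 2) - 1*0 = -37 + 0 = -37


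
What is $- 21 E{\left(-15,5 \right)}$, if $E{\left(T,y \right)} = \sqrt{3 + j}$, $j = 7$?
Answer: $- 21 \sqrt{10} \approx -66.408$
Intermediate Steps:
$E{\left(T,y \right)} = \sqrt{10}$ ($E{\left(T,y \right)} = \sqrt{3 + 7} = \sqrt{10}$)
$- 21 E{\left(-15,5 \right)} = - 21 \sqrt{10}$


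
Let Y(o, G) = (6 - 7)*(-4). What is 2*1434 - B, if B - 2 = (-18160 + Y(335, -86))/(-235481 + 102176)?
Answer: 127344658/44435 ≈ 2865.9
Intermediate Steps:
Y(o, G) = 4 (Y(o, G) = -1*(-4) = 4)
B = 94922/44435 (B = 2 + (-18160 + 4)/(-235481 + 102176) = 2 - 18156/(-133305) = 2 - 18156*(-1/133305) = 2 + 6052/44435 = 94922/44435 ≈ 2.1362)
2*1434 - B = 2*1434 - 1*94922/44435 = 2868 - 94922/44435 = 127344658/44435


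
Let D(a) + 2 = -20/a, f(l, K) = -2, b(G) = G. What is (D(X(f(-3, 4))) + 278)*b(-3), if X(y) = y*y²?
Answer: -1671/2 ≈ -835.50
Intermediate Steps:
X(y) = y³
D(a) = -2 - 20/a
(D(X(f(-3, 4))) + 278)*b(-3) = ((-2 - 20/((-2)³)) + 278)*(-3) = ((-2 - 20/(-8)) + 278)*(-3) = ((-2 - 20*(-⅛)) + 278)*(-3) = ((-2 + 5/2) + 278)*(-3) = (½ + 278)*(-3) = (557/2)*(-3) = -1671/2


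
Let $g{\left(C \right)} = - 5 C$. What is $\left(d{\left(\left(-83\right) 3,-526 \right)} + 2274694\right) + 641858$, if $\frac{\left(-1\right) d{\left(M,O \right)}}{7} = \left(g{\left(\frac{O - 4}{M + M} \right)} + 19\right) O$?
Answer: $\frac{738762340}{249} \approx 2.9669 \cdot 10^{6}$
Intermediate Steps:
$d{\left(M,O \right)} = - 7 O \left(19 - \frac{5 \left(-4 + O\right)}{2 M}\right)$ ($d{\left(M,O \right)} = - 7 \left(- 5 \frac{O - 4}{M + M} + 19\right) O = - 7 \left(- 5 \frac{-4 + O}{2 M} + 19\right) O = - 7 \left(- \frac{5 \left(-4 + O\right)}{2 M} + 19\right) O = - 7 \left(19 - \frac{5 \left(-4 + O\right)}{2 M}\right) O = - 7 O \left(19 - \frac{5 \left(-4 + O\right)}{2 M}\right)$)
$\left(d{\left(\left(-83\right) 3,-526 \right)} + 2274694\right) + 641858 = \left(\frac{7}{2} \left(-526\right) \frac{1}{\left(-83\right) 3} \left(-20 - 38 \left(\left(-83\right) 3\right) + 5 \left(-526\right)\right) + 2274694\right) + 641858 = \left(\frac{7}{2} \left(-526\right) \frac{1}{-249} \left(-20 - -9462 - 2630\right) + 2274694\right) + 641858 = \left(\frac{7}{2} \left(-526\right) \left(- \frac{1}{249}\right) \left(-20 + 9462 - 2630\right) + 2274694\right) + 641858 = \left(\frac{7}{2} \left(-526\right) \left(- \frac{1}{249}\right) 6812 + 2274694\right) + 641858 = \left(\frac{12540892}{249} + 2274694\right) + 641858 = \frac{578939698}{249} + 641858 = \frac{738762340}{249}$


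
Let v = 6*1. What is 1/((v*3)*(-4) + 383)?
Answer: 1/311 ≈ 0.0032154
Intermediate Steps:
v = 6
1/((v*3)*(-4) + 383) = 1/((6*3)*(-4) + 383) = 1/(18*(-4) + 383) = 1/(-72 + 383) = 1/311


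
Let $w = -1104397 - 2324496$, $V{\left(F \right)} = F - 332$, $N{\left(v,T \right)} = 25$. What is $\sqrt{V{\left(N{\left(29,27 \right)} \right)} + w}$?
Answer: $20 i \sqrt{8573} \approx 1851.8 i$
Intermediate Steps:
$V{\left(F \right)} = -332 + F$
$w = -3428893$
$\sqrt{V{\left(N{\left(29,27 \right)} \right)} + w} = \sqrt{\left(-332 + 25\right) - 3428893} = \sqrt{-307 - 3428893} = \sqrt{-3429200} = 20 i \sqrt{8573}$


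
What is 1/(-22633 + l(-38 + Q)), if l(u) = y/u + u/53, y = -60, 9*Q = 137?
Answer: -19557/442590470 ≈ -4.4188e-5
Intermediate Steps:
Q = 137/9 (Q = (⅑)*137 = 137/9 ≈ 15.222)
l(u) = -60/u + u/53
1/(-22633 + l(-38 + Q)) = 1/(-22633 + (-60/(-38 + 137/9) + (-38 + 137/9)/53)) = 1/(-22633 + (-60/(-205/9) + (1/53)*(-205/9))) = 1/(-22633 + (-60*(-9/205) - 205/477)) = 1/(-22633 + (108/41 - 205/477)) = 1/(-22633 + 43111/19557) = 1/(-442590470/19557) = -19557/442590470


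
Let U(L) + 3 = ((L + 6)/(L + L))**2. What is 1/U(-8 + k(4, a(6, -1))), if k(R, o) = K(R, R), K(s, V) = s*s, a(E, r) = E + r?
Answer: -64/143 ≈ -0.44755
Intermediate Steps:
K(s, V) = s**2
k(R, o) = R**2
U(L) = -3 + (6 + L)**2/(4*L**2) (U(L) = -3 + ((L + 6)/(L + L))**2 = -3 + ((6 + L)/((2*L)))**2 = -3 + ((6 + L)*(1/(2*L)))**2 = -3 + ((6 + L)/(2*L))**2 = -3 + (6 + L)**2/(4*L**2))
1/U(-8 + k(4, a(6, -1))) = 1/(-3 + (6 + (-8 + 4**2))**2/(4*(-8 + 4**2)**2)) = 1/(-3 + (6 + (-8 + 16))**2/(4*(-8 + 16)**2)) = 1/(-3 + (1/4)*(6 + 8)**2/8**2) = 1/(-3 + (1/4)*(1/64)*14**2) = 1/(-3 + (1/4)*(1/64)*196) = 1/(-3 + 49/64) = 1/(-143/64) = -64/143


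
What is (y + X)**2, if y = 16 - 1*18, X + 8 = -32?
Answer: 1764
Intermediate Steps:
X = -40 (X = -8 - 32 = -40)
y = -2 (y = 16 - 18 = -2)
(y + X)**2 = (-2 - 40)**2 = (-42)**2 = 1764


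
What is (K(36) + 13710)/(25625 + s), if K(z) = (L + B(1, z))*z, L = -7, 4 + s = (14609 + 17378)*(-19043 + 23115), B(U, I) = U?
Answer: 13494/130276685 ≈ 0.00010358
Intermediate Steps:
s = 130251060 (s = -4 + (14609 + 17378)*(-19043 + 23115) = -4 + 31987*4072 = -4 + 130251064 = 130251060)
K(z) = -6*z (K(z) = (-7 + 1)*z = -6*z)
(K(36) + 13710)/(25625 + s) = (-6*36 + 13710)/(25625 + 130251060) = (-216 + 13710)/130276685 = 13494*(1/130276685) = 13494/130276685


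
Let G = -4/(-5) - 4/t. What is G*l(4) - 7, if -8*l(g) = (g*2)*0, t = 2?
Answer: -7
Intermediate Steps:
G = -6/5 (G = -4/(-5) - 4/2 = -4*(-⅕) - 4*½ = ⅘ - 2 = -6/5 ≈ -1.2000)
l(g) = 0 (l(g) = -g*2*0/8 = -2*g*0/8 = -⅛*0 = 0)
G*l(4) - 7 = -6/5*0 - 7 = 0 - 7 = -7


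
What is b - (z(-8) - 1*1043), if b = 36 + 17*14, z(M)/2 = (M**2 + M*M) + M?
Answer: 1077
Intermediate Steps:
z(M) = 2*M + 4*M**2 (z(M) = 2*((M**2 + M*M) + M) = 2*((M**2 + M**2) + M) = 2*(2*M**2 + M) = 2*(M + 2*M**2) = 2*M + 4*M**2)
b = 274 (b = 36 + 238 = 274)
b - (z(-8) - 1*1043) = 274 - (2*(-8)*(1 + 2*(-8)) - 1*1043) = 274 - (2*(-8)*(1 - 16) - 1043) = 274 - (2*(-8)*(-15) - 1043) = 274 - (240 - 1043) = 274 - 1*(-803) = 274 + 803 = 1077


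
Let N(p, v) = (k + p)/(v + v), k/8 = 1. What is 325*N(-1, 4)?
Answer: 2275/8 ≈ 284.38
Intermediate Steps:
k = 8 (k = 8*1 = 8)
N(p, v) = (8 + p)/(2*v) (N(p, v) = (8 + p)/(v + v) = (8 + p)/((2*v)) = (8 + p)*(1/(2*v)) = (8 + p)/(2*v))
325*N(-1, 4) = 325*((½)*(8 - 1)/4) = 325*((½)*(¼)*7) = 325*(7/8) = 2275/8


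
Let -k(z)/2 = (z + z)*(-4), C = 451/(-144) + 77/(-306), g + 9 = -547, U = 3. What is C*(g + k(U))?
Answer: 350647/204 ≈ 1718.9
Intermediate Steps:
g = -556 (g = -9 - 547 = -556)
C = -2761/816 (C = 451*(-1/144) + 77*(-1/306) = -451/144 - 77/306 = -2761/816 ≈ -3.3836)
k(z) = 16*z (k(z) = -2*(z + z)*(-4) = -2*2*z*(-4) = -(-16)*z = 16*z)
C*(g + k(U)) = -2761*(-556 + 16*3)/816 = -2761*(-556 + 48)/816 = -2761/816*(-508) = 350647/204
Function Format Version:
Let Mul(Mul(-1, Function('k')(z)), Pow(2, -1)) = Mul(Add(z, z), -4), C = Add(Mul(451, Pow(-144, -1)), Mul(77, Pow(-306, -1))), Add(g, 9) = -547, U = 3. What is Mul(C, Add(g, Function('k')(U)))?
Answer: Rational(350647, 204) ≈ 1718.9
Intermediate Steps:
g = -556 (g = Add(-9, -547) = -556)
C = Rational(-2761, 816) (C = Add(Mul(451, Rational(-1, 144)), Mul(77, Rational(-1, 306))) = Add(Rational(-451, 144), Rational(-77, 306)) = Rational(-2761, 816) ≈ -3.3836)
Function('k')(z) = Mul(16, z) (Function('k')(z) = Mul(-2, Mul(Add(z, z), -4)) = Mul(-2, Mul(Mul(2, z), -4)) = Mul(-2, Mul(-8, z)) = Mul(16, z))
Mul(C, Add(g, Function('k')(U))) = Mul(Rational(-2761, 816), Add(-556, Mul(16, 3))) = Mul(Rational(-2761, 816), Add(-556, 48)) = Mul(Rational(-2761, 816), -508) = Rational(350647, 204)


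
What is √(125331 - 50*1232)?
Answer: √63731 ≈ 252.45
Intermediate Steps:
√(125331 - 50*1232) = √(125331 - 61600) = √63731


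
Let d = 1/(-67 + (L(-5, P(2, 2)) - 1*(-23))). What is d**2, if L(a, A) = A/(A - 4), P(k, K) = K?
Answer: 1/2025 ≈ 0.00049383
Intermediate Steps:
L(a, A) = A/(-4 + A)
d = -1/45 (d = 1/(-67 + (2/(-4 + 2) - 1*(-23))) = 1/(-67 + (2/(-2) + 23)) = 1/(-67 + (2*(-1/2) + 23)) = 1/(-67 + (-1 + 23)) = 1/(-67 + 22) = 1/(-45) = -1/45 ≈ -0.022222)
d**2 = (-1/45)**2 = 1/2025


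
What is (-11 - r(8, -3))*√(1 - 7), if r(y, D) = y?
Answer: -19*I*√6 ≈ -46.54*I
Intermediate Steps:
(-11 - r(8, -3))*√(1 - 7) = (-11 - 1*8)*√(1 - 7) = (-11 - 8)*√(-6) = -19*I*√6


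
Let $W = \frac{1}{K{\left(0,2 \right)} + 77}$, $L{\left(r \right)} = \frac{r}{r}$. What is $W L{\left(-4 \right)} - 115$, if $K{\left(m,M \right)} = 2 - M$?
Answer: $- \frac{8854}{77} \approx -114.99$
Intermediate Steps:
$L{\left(r \right)} = 1$
$W = \frac{1}{77}$ ($W = \frac{1}{\left(2 - 2\right) + 77} = \frac{1}{0 + 77} = \frac{1}{77} \approx 0.012987$)
$W L{\left(-4 \right)} - 115 = \frac{1}{77} \cdot 1 - 115 = \frac{1}{77} - 115 = - \frac{8854}{77}$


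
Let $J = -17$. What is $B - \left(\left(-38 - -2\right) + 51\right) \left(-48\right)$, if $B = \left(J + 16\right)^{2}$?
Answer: $721$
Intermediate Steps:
$B = 1$ ($B = \left(-17 + 16\right)^{2} = \left(-1\right)^{2} = 1$)
$B - \left(\left(-38 - -2\right) + 51\right) \left(-48\right) = 1 - \left(\left(-38 - -2\right) + 51\right) \left(-48\right) = 1 - \left(\left(-38 + 2\right) + 51\right) \left(-48\right) = 1 - \left(-36 + 51\right) \left(-48\right) = 1 - 15 \left(-48\right) = 1 - -720 = 1 + 720 = 721$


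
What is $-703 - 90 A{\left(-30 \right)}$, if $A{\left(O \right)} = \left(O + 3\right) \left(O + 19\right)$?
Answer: $-27433$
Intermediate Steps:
$A{\left(O \right)} = \left(3 + O\right) \left(19 + O\right)$
$-703 - 90 A{\left(-30 \right)} = -703 - 90 \left(57 + \left(-30\right)^{2} + 22 \left(-30\right)\right) = -703 - 90 \left(57 + 900 - 660\right) = -703 - 26730 = -27433$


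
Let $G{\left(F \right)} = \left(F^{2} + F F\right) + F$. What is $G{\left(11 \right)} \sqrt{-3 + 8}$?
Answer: $253 \sqrt{5} \approx 565.73$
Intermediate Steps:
$G{\left(F \right)} = F + 2 F^{2}$ ($G{\left(F \right)} = \left(F^{2} + F^{2}\right) + F = 2 F^{2} + F = F + 2 F^{2}$)
$G{\left(11 \right)} \sqrt{-3 + 8} = 11 \left(1 + 2 \cdot 11\right) \sqrt{-3 + 8} = 11 \left(1 + 22\right) \sqrt{5} = 11 \cdot 23 \sqrt{5} = 253 \sqrt{5}$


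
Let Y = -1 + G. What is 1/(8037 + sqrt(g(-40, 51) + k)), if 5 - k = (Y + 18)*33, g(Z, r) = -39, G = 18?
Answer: 8037/64594558 - I*sqrt(1189)/64594558 ≈ 0.00012442 - 5.3382e-7*I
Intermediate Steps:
Y = 17 (Y = -1 + 18 = 17)
k = -1150 (k = 5 - (17 + 18)*33 = 5 - 35*33 = 5 - 1*1155 = 5 - 1155 = -1150)
1/(8037 + sqrt(g(-40, 51) + k)) = 1/(8037 + sqrt(-39 - 1150)) = 1/(8037 + sqrt(-1189)) = 1/(8037 + I*sqrt(1189))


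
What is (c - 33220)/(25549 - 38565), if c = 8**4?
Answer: 7281/3254 ≈ 2.2376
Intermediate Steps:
c = 4096
(c - 33220)/(25549 - 38565) = (4096 - 33220)/(25549 - 38565) = -29124/(-13016) = -29124*(-1/13016) = 7281/3254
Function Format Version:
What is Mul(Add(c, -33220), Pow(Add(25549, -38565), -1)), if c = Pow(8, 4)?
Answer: Rational(7281, 3254) ≈ 2.2376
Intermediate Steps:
c = 4096
Mul(Add(c, -33220), Pow(Add(25549, -38565), -1)) = Mul(Add(4096, -33220), Pow(Add(25549, -38565), -1)) = Mul(-29124, Pow(-13016, -1)) = Mul(-29124, Rational(-1, 13016)) = Rational(7281, 3254)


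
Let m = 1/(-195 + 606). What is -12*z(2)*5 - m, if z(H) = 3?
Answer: -73981/411 ≈ -180.00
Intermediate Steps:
m = 1/411 ≈ 0.0024331
-12*z(2)*5 - m = -12*3*5 - 1*1/411 = -36*5 - 1/411 = -180 - 1/411 = -73981/411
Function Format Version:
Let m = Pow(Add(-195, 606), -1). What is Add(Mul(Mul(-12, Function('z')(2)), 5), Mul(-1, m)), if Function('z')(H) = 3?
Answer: Rational(-73981, 411) ≈ -180.00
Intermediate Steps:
m = Rational(1, 411) (m = Pow(411, -1) = Rational(1, 411) ≈ 0.0024331)
Add(Mul(Mul(-12, Function('z')(2)), 5), Mul(-1, m)) = Add(Mul(Mul(-12, 3), 5), Mul(-1, Rational(1, 411))) = Add(Mul(-36, 5), Rational(-1, 411)) = Add(-180, Rational(-1, 411)) = Rational(-73981, 411)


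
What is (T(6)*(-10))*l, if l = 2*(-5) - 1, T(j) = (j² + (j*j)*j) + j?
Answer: 28380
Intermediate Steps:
T(j) = j + j² + j³ (T(j) = (j² + j²*j) + j = (j² + j³) + j = j + j² + j³)
l = -11 (l = -10 - 1 = -11)
(T(6)*(-10))*l = ((6*(1 + 6 + 6²))*(-10))*(-11) = ((6*(1 + 6 + 36))*(-10))*(-11) = ((6*43)*(-10))*(-11) = (258*(-10))*(-11) = -2580*(-11) = 28380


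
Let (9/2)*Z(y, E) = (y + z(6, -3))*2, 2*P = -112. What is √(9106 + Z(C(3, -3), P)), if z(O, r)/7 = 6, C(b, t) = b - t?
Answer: √82146/3 ≈ 95.537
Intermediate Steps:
z(O, r) = 42 (z(O, r) = 7*6 = 42)
P = -56 (P = (½)*(-112) = -56)
Z(y, E) = 56/3 + 4*y/9 (Z(y, E) = 2*((y + 42)*2)/9 = 2*((42 + y)*2)/9 = 2*(84 + 2*y)/9 = 56/3 + 4*y/9)
√(9106 + Z(C(3, -3), P)) = √(9106 + (56/3 + 4*(3 - 1*(-3))/9)) = √(9106 + (56/3 + 4*(3 + 3)/9)) = √(9106 + (56/3 + (4/9)*6)) = √(9106 + (56/3 + 8/3)) = √(9106 + 64/3) = √(27382/3) = √82146/3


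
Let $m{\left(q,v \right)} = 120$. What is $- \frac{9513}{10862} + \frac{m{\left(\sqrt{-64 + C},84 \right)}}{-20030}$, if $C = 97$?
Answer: $- \frac{19184883}{21756586} \approx -0.8818$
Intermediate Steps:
$- \frac{9513}{10862} + \frac{m{\left(\sqrt{-64 + C},84 \right)}}{-20030} = - \frac{9513}{10862} + \frac{120}{-20030} = \left(-9513\right) \frac{1}{10862} + 120 \left(- \frac{1}{20030}\right) = - \frac{9513}{10862} - \frac{12}{2003} = - \frac{19184883}{21756586}$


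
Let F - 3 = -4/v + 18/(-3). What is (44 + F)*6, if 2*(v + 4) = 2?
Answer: 254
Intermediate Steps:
v = -3 (v = -4 + (1/2)*2 = -4 + 1 = -3)
F = -5/3 (F = 3 + (-4/(-3) + 18/(-3)) = 3 + (-4*(-1/3) + 18*(-1/3)) = 3 + (4/3 - 6) = 3 - 14/3 = -5/3 ≈ -1.6667)
(44 + F)*6 = (44 - 5/3)*6 = (127/3)*6 = 254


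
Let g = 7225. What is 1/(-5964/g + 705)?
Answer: 7225/5087661 ≈ 0.0014201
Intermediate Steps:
1/(-5964/g + 705) = 1/(-5964/7225 + 705) = 1/(5087661/7225) = 7225/5087661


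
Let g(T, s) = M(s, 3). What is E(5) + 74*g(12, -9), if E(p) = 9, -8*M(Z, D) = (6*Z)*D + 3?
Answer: 5919/4 ≈ 1479.8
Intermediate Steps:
M(Z, D) = -3/8 - 3*D*Z/4 (M(Z, D) = -((6*Z)*D + 3)/8 = -(6*D*Z + 3)/8 = -(3 + 6*D*Z)/8 = -3/8 - 3*D*Z/4)
g(T, s) = -3/8 - 9*s/4 (g(T, s) = -3/8 - 3/4*3*s = -3/8 - 9*s/4)
E(5) + 74*g(12, -9) = 9 + 74*(-3/8 - 9/4*(-9)) = 9 + 74*(-3/8 + 81/4) = 9 + 74*(159/8) = 9 + 5883/4 = 5919/4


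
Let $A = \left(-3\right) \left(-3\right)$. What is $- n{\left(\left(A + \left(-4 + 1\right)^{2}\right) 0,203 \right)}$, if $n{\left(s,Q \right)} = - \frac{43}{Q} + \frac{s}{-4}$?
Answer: $\frac{43}{203} \approx 0.21182$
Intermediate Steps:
$A = 9$
$n{\left(s,Q \right)} = - \frac{43}{Q} - \frac{s}{4}$ ($n{\left(s,Q \right)} = - \frac{43}{Q} + s \left(- \frac{1}{4}\right) = - \frac{43}{Q} - \frac{s}{4}$)
$- n{\left(\left(A + \left(-4 + 1\right)^{2}\right) 0,203 \right)} = - (- \frac{43}{203} - \frac{\left(9 + \left(-4 + 1\right)^{2}\right) 0}{4}) = - (\left(-43\right) \frac{1}{203} - \frac{\left(9 + \left(-3\right)^{2}\right) 0}{4}) = - (- \frac{43}{203} - \frac{\left(9 + 9\right) 0}{4}) = - (- \frac{43}{203} - \frac{18 \cdot 0}{4}) = - (- \frac{43}{203} - 0) = - (- \frac{43}{203} + 0) = \left(-1\right) \left(- \frac{43}{203}\right) = \frac{43}{203}$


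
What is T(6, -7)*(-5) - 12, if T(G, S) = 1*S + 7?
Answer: -12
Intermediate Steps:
T(G, S) = 7 + S (T(G, S) = S + 7 = 7 + S)
T(6, -7)*(-5) - 12 = (7 - 7)*(-5) - 12 = 0*(-5) - 12 = 0 - 12 = -12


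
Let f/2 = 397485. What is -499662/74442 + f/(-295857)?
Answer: -201761849/21466069 ≈ -9.3991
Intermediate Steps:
f = 794970 (f = 2*397485 = 794970)
-499662/74442 + f/(-295857) = -499662/74442 + 794970/(-295857) = -499662*1/74442 + 794970*(-1/295857) = -4383/653 - 88330/32873 = -201761849/21466069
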